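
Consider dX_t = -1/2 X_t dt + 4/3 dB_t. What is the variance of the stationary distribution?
lim Var(X_t) = 16/9

The OU SDE dX = -theta X dt + sigma dB admits the integrating factor exp(theta t): d(exp(theta t) X_t) = sigma exp(theta t) dB_t. Integrating from 0 to t gives X_t = x_0 * exp(-theta t) + sigma * int_0^t exp(-theta (t-s)) dB_s for any initial x_0. The Itô integral has variance (by the Itô isometry) sigma^2 * int_0^t exp(-2 theta (t - s)) ds = sigma^2 * (1 - exp(-2 theta t)) / (2 theta), independent of x_0.
With theta = 1/2, sigma = 4/3:
  Var(X_t) = (4/3)^2 * (1 - exp(-2*1/2 t)) / (2 * 1/2) = 16/9 - 16*exp(-t)/9.
As t -> infinity, exp(-2*1/2 t) -> 0, so the stationary variance is sigma^2 / (2 theta) = 16/9.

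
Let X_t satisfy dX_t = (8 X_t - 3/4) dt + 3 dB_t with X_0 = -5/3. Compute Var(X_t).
Var(X_t) = 9*exp(16*t)/16 - 9/16

The variance V(t) = Var(X_t) satisfies V'(t) = 2 a V(t) + c^2 with V(0) = 0 (drift coefficient is linear in X, diffusion is constant). With a = 8, c = 3, the solution is
  V(t) = (c^2 / (2 a)) * (exp(2 a t) - 1)
       = (3^2 / (2*8)) * (exp(16 t) - 1)
       = 9*exp(16*t)/16 - 9/16.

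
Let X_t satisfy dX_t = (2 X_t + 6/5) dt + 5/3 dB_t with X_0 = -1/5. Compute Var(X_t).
Var(X_t) = 25*exp(4*t)/36 - 25/36

The variance V(t) = Var(X_t) satisfies V'(t) = 2 a V(t) + c^2 with V(0) = 0 (drift coefficient is linear in X, diffusion is constant). With a = 2, c = 5/3, the solution is
  V(t) = (c^2 / (2 a)) * (exp(2 a t) - 1)
       = ((5/3)^2 / (2*2)) * (exp(4 t) - 1)
       = 25*exp(4*t)/36 - 25/36.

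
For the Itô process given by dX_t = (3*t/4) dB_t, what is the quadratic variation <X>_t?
<X>_t = 3*t^3/16

For an Itô process dX_t = a(t) dt + b(t) dB_t, the quadratic variation is <X>_t = int_0^t b(s)^2 ds (the drift term does not contribute). Here b(s) = 3*s/4, so
  b(s)^2 = 9*s^2/16.
Integrating from 0 to t:
  <X>_t = int_0^t (9*s^2/16) ds = 3*t^3/16.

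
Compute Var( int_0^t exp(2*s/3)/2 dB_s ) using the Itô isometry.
Var = 3*exp(4*t/3)/16 - 3/16

The Itô integral of a deterministic integrand f(s) has mean 0 because each increment f(s) * (B_{s+ds} - B_s) has mean 0. By the Itô isometry:
  Var( int_0^t f(s) dB_s ) = E[ (int_0^t f(s) dB_s)^2 ] = int_0^t f(s)^2 ds.
Here f(s) = exp(2*s/3)/2, so f(s)^2 = exp(4*s/3)/4. Integrate:
  int_0^t (exp(4*s/3)/4) ds = 3*exp(4*t/3)/16 - 3/16.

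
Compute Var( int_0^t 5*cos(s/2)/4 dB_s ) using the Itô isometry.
Var = 25*t/32 + 25*sin(t)/32

The Itô integral of a deterministic integrand f(s) has mean 0 because each increment f(s) * (B_{s+ds} - B_s) has mean 0. By the Itô isometry:
  Var( int_0^t f(s) dB_s ) = E[ (int_0^t f(s) dB_s)^2 ] = int_0^t f(s)^2 ds.
Here f(s) = 5*cos(s/2)/4, so f(s)^2 = 25*cos(s/2)^2/16. Integrate:
  int_0^t (25*cos(s/2)^2/16) ds = 25*t/32 + 25*sin(t)/32.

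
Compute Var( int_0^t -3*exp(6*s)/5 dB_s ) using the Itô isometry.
Var = 3*exp(12*t)/100 - 3/100

The Itô integral of a deterministic integrand f(s) has mean 0 because each increment f(s) * (B_{s+ds} - B_s) has mean 0. By the Itô isometry:
  Var( int_0^t f(s) dB_s ) = E[ (int_0^t f(s) dB_s)^2 ] = int_0^t f(s)^2 ds.
Here f(s) = -3*exp(6*s)/5, so f(s)^2 = 9*exp(12*s)/25. Integrate:
  int_0^t (9*exp(12*s)/25) ds = 3*exp(12*t)/100 - 3/100.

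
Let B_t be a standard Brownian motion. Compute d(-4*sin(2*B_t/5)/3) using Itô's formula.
d(-4*sin(2*B_t/5)/3) = (8*sin(2*B_t/5)/75) dt + (-8*cos(2*B_t/5)/15) dB_t

Itô's formula for f(B_t) gives d f(B_t) = f'(B_t) dB_t + (1/2) f''(B_t) dt. Compute derivatives of f(x) = -4*sin(2*x/5)/3:
  f'(x)  = -8*cos(2*x/5)/15
  f''(x) = 16*sin(2*x/5)/75
Substitute x = B_t and multiply the f'' term by 1/2:
  drift     = (1/2) * (16*sin(2*x/5)/75) evaluated at B_t = 8*sin(2*B_t/5)/75
  diffusion = (-8*cos(2*x/5)/15) evaluated at B_t = -8*cos(2*B_t/5)/15
Therefore d(-4*sin(2*B_t/5)/3) = (8*sin(2*B_t/5)/75) dt + (-8*cos(2*B_t/5)/15) dB_t.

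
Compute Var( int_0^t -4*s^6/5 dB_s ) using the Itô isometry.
Var = 16*t^13/325

The Itô integral of a deterministic integrand f(s) has mean 0 because each increment f(s) * (B_{s+ds} - B_s) has mean 0. By the Itô isometry:
  Var( int_0^t f(s) dB_s ) = E[ (int_0^t f(s) dB_s)^2 ] = int_0^t f(s)^2 ds.
Here f(s) = -4*s^6/5, so f(s)^2 = 16*s^12/25. Integrate:
  int_0^t (16*s^12/25) ds = 16*t^13/325.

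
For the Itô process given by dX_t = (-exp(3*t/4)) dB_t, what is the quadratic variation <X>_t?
<X>_t = 2*exp(3*t/2)/3 - 2/3

For an Itô process dX_t = a(t) dt + b(t) dB_t, the quadratic variation is <X>_t = int_0^t b(s)^2 ds (the drift term does not contribute). Here b(s) = -exp(3*s/4), so
  b(s)^2 = exp(3*s/2).
Integrating from 0 to t:
  <X>_t = int_0^t (exp(3*s/2)) ds = 2*exp(3*t/2)/3 - 2/3.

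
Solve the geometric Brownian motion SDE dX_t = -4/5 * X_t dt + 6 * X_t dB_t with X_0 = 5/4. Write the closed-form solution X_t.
X_t = 5/4 * exp((-94/5) * t + (6) * B_t)

For GBM dX = mu X dt + sigma X dB with X_0 = x_0, apply Itô to Y = log X: dY = (mu - sigma^2/2) dt + sigma dB, so Y_t = log(x_0) + (mu - sigma^2/2) t + sigma B_t and hence X_t = x_0 * exp((mu - sigma^2/2) t + sigma B_t).
With mu = -4/5, sigma = 6, x_0 = 5/4, this gives:
  X_t = 5/4 * exp((-94/5) * t + (6) * B_t).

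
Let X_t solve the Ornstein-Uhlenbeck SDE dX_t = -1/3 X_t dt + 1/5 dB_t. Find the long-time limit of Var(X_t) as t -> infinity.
lim Var(X_t) = 3/50

The OU SDE dX = -theta X dt + sigma dB admits the integrating factor exp(theta t): d(exp(theta t) X_t) = sigma exp(theta t) dB_t. Integrating from 0 to t gives X_t = x_0 * exp(-theta t) + sigma * int_0^t exp(-theta (t-s)) dB_s for any initial x_0. The Itô integral has variance (by the Itô isometry) sigma^2 * int_0^t exp(-2 theta (t - s)) ds = sigma^2 * (1 - exp(-2 theta t)) / (2 theta), independent of x_0.
With theta = 1/3, sigma = 1/5:
  Var(X_t) = (1/5)^2 * (1 - exp(-2*1/3 t)) / (2 * 1/3) = 3/50 - 3*exp(-2*t/3)/50.
As t -> infinity, exp(-2*1/3 t) -> 0, so the stationary variance is sigma^2 / (2 theta) = 3/50.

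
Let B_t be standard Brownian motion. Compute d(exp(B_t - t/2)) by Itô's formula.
d(exp(B_t - t/2)) = (0) dt + (exp(B_t - t/2)) dB_t

Itô's formula for f(t, x): d f(t, B_t) = (f_t + (1/2) f_xx) dt + f_x dB_t. Compute partials of f(t, x) = exp(-t/2 + x):
  f_t(t,x)  = -exp(-t/2 + x)/2
  f_x(t,x)  = exp(-t/2 + x)
  f_xx(t,x) = exp(-t/2 + x)
Assemble drift = f_t + (1/2) f_xx = 0 and diffusion = f_x = exp(-t/2 + x). Substituting x = B_t:
  d(exp(B_t - t/2)) = (0) dt + (exp(B_t - t/2)) dB_t.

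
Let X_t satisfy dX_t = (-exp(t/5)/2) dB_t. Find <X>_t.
<X>_t = 5*exp(2*t/5)/8 - 5/8

For an Itô process dX_t = a(t) dt + b(t) dB_t, the quadratic variation is <X>_t = int_0^t b(s)^2 ds (the drift term does not contribute). Here b(s) = -exp(s/5)/2, so
  b(s)^2 = exp(2*s/5)/4.
Integrating from 0 to t:
  <X>_t = int_0^t (exp(2*s/5)/4) ds = 5*exp(2*t/5)/8 - 5/8.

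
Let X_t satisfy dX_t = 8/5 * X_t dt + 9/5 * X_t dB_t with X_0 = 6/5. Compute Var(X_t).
Var(X_t) = 36*(exp(81*t/25) - 1)*exp(16*t/5)/25

For GBM dX = mu X dt + sigma X dB with X_0 = x_0, apply Itô to Y = log X: dY = (mu - sigma^2/2) dt + sigma dB, so Y_t = log(x_0) + (mu - sigma^2/2) t + sigma B_t and hence X_t = x_0 * exp((mu - sigma^2/2) t + sigma B_t).
With mu = 8/5, sigma = 9/5, x_0 = 6/5, this gives:
  X_t = 6/5 * exp((-1/50) * t + (9/5) * B_t).
Since sigma*B_t ~ Normal(0, sigma^2 t), E[exp(sigma*B_t)] = exp(sigma^2 t / 2); so E[X_t] = x_0 * exp((mu - sigma^2/2) t) * exp(sigma^2 t / 2) = x_0 * exp(mu t) = 6*exp(8*t/5)/5.
Var(X_t) = E[X_t^2] - (E[X_t])^2 = x_0^2 * exp(2 mu t) * (exp(sigma^2 t) - 1) = 36*(exp(81*t/25) - 1)*exp(16*t/5)/25.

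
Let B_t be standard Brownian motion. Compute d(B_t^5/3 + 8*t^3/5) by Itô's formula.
d(B_t^5/3 + 8*t^3/5) = (10*B_t^3/3 + 24*t^2/5) dt + (5*B_t^4/3) dB_t

Itô's formula for f(t, x): d f(t, B_t) = (f_t + (1/2) f_xx) dt + f_x dB_t. Compute partials of f(t, x) = 8*t^3/5 + x^5/3:
  f_t(t,x)  = 24*t^2/5
  f_x(t,x)  = 5*x^4/3
  f_xx(t,x) = 20*x^3/3
Assemble drift = f_t + (1/2) f_xx = 24*t^2/5 + 10*x^3/3 and diffusion = f_x = 5*x^4/3. Substituting x = B_t:
  d(B_t^5/3 + 8*t^3/5) = (10*B_t^3/3 + 24*t^2/5) dt + (5*B_t^4/3) dB_t.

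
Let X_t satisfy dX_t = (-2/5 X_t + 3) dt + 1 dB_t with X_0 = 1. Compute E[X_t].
E[X_t] = 15/2 - 13*exp(-2*t/5)/2

Taking expectations and using E[dB_t] = 0, the mean m(t) = E[X_t] satisfies the ODE m'(t) = a m(t) + b with m(0) = x_0. With a = -2/5, b = 3, x_0 = 1, the solution is
  m(t) = x_0 * exp(a t) + (b/a) * (exp(a t) - 1)
       = 1 * exp((-2/5) t) + (3/(-2/5)) * (exp((-2/5) t) - 1)
       = 15/2 - 13*exp(-2*t/5)/2.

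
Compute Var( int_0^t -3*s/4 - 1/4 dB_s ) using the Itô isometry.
Var = t*(3*t^2 + 3*t + 1)/16

The Itô integral of a deterministic integrand f(s) has mean 0 because each increment f(s) * (B_{s+ds} - B_s) has mean 0. By the Itô isometry:
  Var( int_0^t f(s) dB_s ) = E[ (int_0^t f(s) dB_s)^2 ] = int_0^t f(s)^2 ds.
Here f(s) = -3*s/4 - 1/4, so f(s)^2 = (3*s + 1)^2/16. Integrate:
  int_0^t ((3*s + 1)^2/16) ds = t*(3*t^2 + 3*t + 1)/16.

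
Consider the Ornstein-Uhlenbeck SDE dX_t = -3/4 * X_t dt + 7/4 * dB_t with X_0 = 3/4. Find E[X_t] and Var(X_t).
E[X_t] = 3*exp(-3*t/4)/4; Var(X_t) = 49/24 - 49*exp(-3*t/2)/24

The OU SDE dX = -theta X dt + sigma dB admits the integrating factor exp(theta t): d(exp(theta t) X_t) = sigma exp(theta t) dB_t. Integrating from 0 to t:
  X_t = x_0 * exp(-theta t) + sigma * int_0^t exp(-theta (t-s)) dB_s.
The Itô integral has mean 0 and (by the Itô isometry) variance sigma^2 * int_0^t exp(-2 theta (t - s)) ds = sigma^2 * (1 - exp(-2 theta t)) / (2 theta).
With theta = 3/4, sigma = 7/4, x_0 = 3/4:
  E[X_t] = 3/4 * exp(-3/4 t) = 3*exp(-3*t/4)/4
  Var(X_t) = (7/4)^2 * (1 - exp(-2*3/4 t)) / (2 * 3/4) = 49/24 - 49*exp(-3*t/2)/24.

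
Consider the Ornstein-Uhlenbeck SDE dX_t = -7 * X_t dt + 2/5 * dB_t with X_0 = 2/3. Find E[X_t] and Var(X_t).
E[X_t] = 2*exp(-7*t)/3; Var(X_t) = 2/175 - 2*exp(-14*t)/175

The OU SDE dX = -theta X dt + sigma dB admits the integrating factor exp(theta t): d(exp(theta t) X_t) = sigma exp(theta t) dB_t. Integrating from 0 to t:
  X_t = x_0 * exp(-theta t) + sigma * int_0^t exp(-theta (t-s)) dB_s.
The Itô integral has mean 0 and (by the Itô isometry) variance sigma^2 * int_0^t exp(-2 theta (t - s)) ds = sigma^2 * (1 - exp(-2 theta t)) / (2 theta).
With theta = 7, sigma = 2/5, x_0 = 2/3:
  E[X_t] = 2/3 * exp(-7 t) = 2*exp(-7*t)/3
  Var(X_t) = (2/5)^2 * (1 - exp(-2*7 t)) / (2 * 7) = 2/175 - 2*exp(-14*t)/175.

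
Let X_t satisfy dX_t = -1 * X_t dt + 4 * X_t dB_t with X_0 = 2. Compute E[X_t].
E[X_t] = 2*exp(-t)

For GBM dX = mu X dt + sigma X dB with X_0 = x_0, apply Itô to Y = log X: dY = (mu - sigma^2/2) dt + sigma dB, so Y_t = log(x_0) + (mu - sigma^2/2) t + sigma B_t and hence X_t = x_0 * exp((mu - sigma^2/2) t + sigma B_t).
With mu = -1, sigma = 4, x_0 = 2, this gives:
  X_t = 2 * exp((-9) * t + (4) * B_t).
Since sigma*B_t ~ Normal(0, sigma^2 t), E[exp(sigma*B_t)] = exp(sigma^2 t / 2); so E[X_t] = x_0 * exp((mu - sigma^2/2) t) * exp(sigma^2 t / 2) = x_0 * exp(mu t) = 2*exp(-t).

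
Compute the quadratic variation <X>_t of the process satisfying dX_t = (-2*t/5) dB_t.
<X>_t = 4*t^3/75

For an Itô process dX_t = a(t) dt + b(t) dB_t, the quadratic variation is <X>_t = int_0^t b(s)^2 ds (the drift term does not contribute). Here b(s) = -2*s/5, so
  b(s)^2 = 4*s^2/25.
Integrating from 0 to t:
  <X>_t = int_0^t (4*s^2/25) ds = 4*t^3/75.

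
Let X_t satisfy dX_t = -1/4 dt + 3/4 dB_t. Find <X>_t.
<X>_t = 9*t/16

For an Itô process dX_t = a(t) dt + b(t) dB_t, the quadratic variation is <X>_t = int_0^t b(s)^2 ds (the drift term does not contribute). Here b(s) = 3/4, so
  b(s)^2 = 9/16.
Integrating from 0 to t:
  <X>_t = int_0^t (9/16) ds = 9*t/16.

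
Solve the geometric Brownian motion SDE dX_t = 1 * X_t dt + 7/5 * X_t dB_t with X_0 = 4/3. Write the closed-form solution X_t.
X_t = 4/3 * exp((1/50) * t + (7/5) * B_t)

For GBM dX = mu X dt + sigma X dB with X_0 = x_0, apply Itô to Y = log X: dY = (mu - sigma^2/2) dt + sigma dB, so Y_t = log(x_0) + (mu - sigma^2/2) t + sigma B_t and hence X_t = x_0 * exp((mu - sigma^2/2) t + sigma B_t).
With mu = 1, sigma = 7/5, x_0 = 4/3, this gives:
  X_t = 4/3 * exp((1/50) * t + (7/5) * B_t).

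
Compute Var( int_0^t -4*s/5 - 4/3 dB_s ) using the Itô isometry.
Var = 16*t*(3*t^2 + 15*t + 25)/225

The Itô integral of a deterministic integrand f(s) has mean 0 because each increment f(s) * (B_{s+ds} - B_s) has mean 0. By the Itô isometry:
  Var( int_0^t f(s) dB_s ) = E[ (int_0^t f(s) dB_s)^2 ] = int_0^t f(s)^2 ds.
Here f(s) = -4*s/5 - 4/3, so f(s)^2 = 16*(3*s + 5)^2/225. Integrate:
  int_0^t (16*(3*s + 5)^2/225) ds = 16*t*(3*t^2 + 15*t + 25)/225.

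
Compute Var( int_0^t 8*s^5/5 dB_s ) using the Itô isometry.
Var = 64*t^11/275

The Itô integral of a deterministic integrand f(s) has mean 0 because each increment f(s) * (B_{s+ds} - B_s) has mean 0. By the Itô isometry:
  Var( int_0^t f(s) dB_s ) = E[ (int_0^t f(s) dB_s)^2 ] = int_0^t f(s)^2 ds.
Here f(s) = 8*s^5/5, so f(s)^2 = 64*s^10/25. Integrate:
  int_0^t (64*s^10/25) ds = 64*t^11/275.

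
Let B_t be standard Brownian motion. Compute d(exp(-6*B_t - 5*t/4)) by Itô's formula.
d(exp(-6*B_t - 5*t/4)) = (67*exp(-6*B_t - 5*t/4)/4) dt + (-6*exp(-6*B_t - 5*t/4)) dB_t

Itô's formula for f(t, x): d f(t, B_t) = (f_t + (1/2) f_xx) dt + f_x dB_t. Compute partials of f(t, x) = exp(-5*t/4 - 6*x):
  f_t(t,x)  = -5*exp(-5*t/4 - 6*x)/4
  f_x(t,x)  = -6*exp(-5*t/4 - 6*x)
  f_xx(t,x) = 36*exp(-5*t/4 - 6*x)
Assemble drift = f_t + (1/2) f_xx = 67*exp(-5*t/4 - 6*x)/4 and diffusion = f_x = -6*exp(-5*t/4 - 6*x). Substituting x = B_t:
  d(exp(-6*B_t - 5*t/4)) = (67*exp(-6*B_t - 5*t/4)/4) dt + (-6*exp(-6*B_t - 5*t/4)) dB_t.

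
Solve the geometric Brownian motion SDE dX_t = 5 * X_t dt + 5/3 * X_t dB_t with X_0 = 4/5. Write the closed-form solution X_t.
X_t = 4/5 * exp((65/18) * t + (5/3) * B_t)

For GBM dX = mu X dt + sigma X dB with X_0 = x_0, apply Itô to Y = log X: dY = (mu - sigma^2/2) dt + sigma dB, so Y_t = log(x_0) + (mu - sigma^2/2) t + sigma B_t and hence X_t = x_0 * exp((mu - sigma^2/2) t + sigma B_t).
With mu = 5, sigma = 5/3, x_0 = 4/5, this gives:
  X_t = 4/5 * exp((65/18) * t + (5/3) * B_t).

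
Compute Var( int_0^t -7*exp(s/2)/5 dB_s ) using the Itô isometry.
Var = 49*exp(t)/25 - 49/25

The Itô integral of a deterministic integrand f(s) has mean 0 because each increment f(s) * (B_{s+ds} - B_s) has mean 0. By the Itô isometry:
  Var( int_0^t f(s) dB_s ) = E[ (int_0^t f(s) dB_s)^2 ] = int_0^t f(s)^2 ds.
Here f(s) = -7*exp(s/2)/5, so f(s)^2 = 49*exp(s)/25. Integrate:
  int_0^t (49*exp(s)/25) ds = 49*exp(t)/25 - 49/25.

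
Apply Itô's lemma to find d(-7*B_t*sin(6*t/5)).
d(-7*B_t*sin(6*t/5)) = (-42*B_t*cos(6*t/5)/5) dt + (-7*sin(6*t/5)) dB_t

Itô's formula for f(t, x): d f(t, B_t) = (f_t + (1/2) f_xx) dt + f_x dB_t. Compute partials of f(t, x) = -7*x*sin(6*t/5):
  f_t(t,x)  = -42*x*cos(6*t/5)/5
  f_x(t,x)  = -7*sin(6*t/5)
  f_xx(t,x) = 0
Assemble drift = f_t + (1/2) f_xx = -42*x*cos(6*t/5)/5 and diffusion = f_x = -7*sin(6*t/5). Substituting x = B_t:
  d(-7*B_t*sin(6*t/5)) = (-42*B_t*cos(6*t/5)/5) dt + (-7*sin(6*t/5)) dB_t.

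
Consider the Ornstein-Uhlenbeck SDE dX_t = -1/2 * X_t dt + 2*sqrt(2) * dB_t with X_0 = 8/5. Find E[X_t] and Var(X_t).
E[X_t] = 8*exp(-t/2)/5; Var(X_t) = 8 - 8*exp(-t)

The OU SDE dX = -theta X dt + sigma dB admits the integrating factor exp(theta t): d(exp(theta t) X_t) = sigma exp(theta t) dB_t. Integrating from 0 to t:
  X_t = x_0 * exp(-theta t) + sigma * int_0^t exp(-theta (t-s)) dB_s.
The Itô integral has mean 0 and (by the Itô isometry) variance sigma^2 * int_0^t exp(-2 theta (t - s)) ds = sigma^2 * (1 - exp(-2 theta t)) / (2 theta).
With theta = 1/2, sigma = 2*sqrt(2), x_0 = 8/5:
  E[X_t] = 8/5 * exp(-1/2 t) = 8*exp(-t/2)/5
  Var(X_t) = (2*sqrt(2))^2 * (1 - exp(-2*1/2 t)) / (2 * 1/2) = 8 - 8*exp(-t).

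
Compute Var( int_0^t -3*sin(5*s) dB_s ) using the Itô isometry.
Var = 9*t/2 - 9*sin(10*t)/20

The Itô integral of a deterministic integrand f(s) has mean 0 because each increment f(s) * (B_{s+ds} - B_s) has mean 0. By the Itô isometry:
  Var( int_0^t f(s) dB_s ) = E[ (int_0^t f(s) dB_s)^2 ] = int_0^t f(s)^2 ds.
Here f(s) = -3*sin(5*s), so f(s)^2 = 9*sin(5*s)^2. Integrate:
  int_0^t (9*sin(5*s)^2) ds = 9*t/2 - 9*sin(10*t)/20.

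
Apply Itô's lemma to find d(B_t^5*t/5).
d(B_t^5*t/5) = (B_t^3*(B_t^2 + 10*t)/5) dt + (B_t^4*t) dB_t

Itô's formula for f(t, x): d f(t, B_t) = (f_t + (1/2) f_xx) dt + f_x dB_t. Compute partials of f(t, x) = t*x^5/5:
  f_t(t,x)  = x^5/5
  f_x(t,x)  = t*x^4
  f_xx(t,x) = 4*t*x^3
Assemble drift = f_t + (1/2) f_xx = x^3*(10*t + x^2)/5 and diffusion = f_x = t*x^4. Substituting x = B_t:
  d(B_t^5*t/5) = (B_t^3*(B_t^2 + 10*t)/5) dt + (B_t^4*t) dB_t.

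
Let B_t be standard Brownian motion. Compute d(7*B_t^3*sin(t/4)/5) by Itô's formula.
d(7*B_t^3*sin(t/4)/5) = (7*B_t*(B_t^2*cos(t/4) + 12*sin(t/4))/20) dt + (21*B_t^2*sin(t/4)/5) dB_t

Itô's formula for f(t, x): d f(t, B_t) = (f_t + (1/2) f_xx) dt + f_x dB_t. Compute partials of f(t, x) = 7*x^3*sin(t/4)/5:
  f_t(t,x)  = 7*x^3*cos(t/4)/20
  f_x(t,x)  = 21*x^2*sin(t/4)/5
  f_xx(t,x) = 42*x*sin(t/4)/5
Assemble drift = f_t + (1/2) f_xx = 7*x*(x^2*cos(t/4) + 12*sin(t/4))/20 and diffusion = f_x = 21*x^2*sin(t/4)/5. Substituting x = B_t:
  d(7*B_t^3*sin(t/4)/5) = (7*B_t*(B_t^2*cos(t/4) + 12*sin(t/4))/20) dt + (21*B_t^2*sin(t/4)/5) dB_t.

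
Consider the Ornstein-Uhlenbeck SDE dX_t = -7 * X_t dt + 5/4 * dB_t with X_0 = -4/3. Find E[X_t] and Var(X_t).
E[X_t] = -4*exp(-7*t)/3; Var(X_t) = 25/224 - 25*exp(-14*t)/224

The OU SDE dX = -theta X dt + sigma dB admits the integrating factor exp(theta t): d(exp(theta t) X_t) = sigma exp(theta t) dB_t. Integrating from 0 to t:
  X_t = x_0 * exp(-theta t) + sigma * int_0^t exp(-theta (t-s)) dB_s.
The Itô integral has mean 0 and (by the Itô isometry) variance sigma^2 * int_0^t exp(-2 theta (t - s)) ds = sigma^2 * (1 - exp(-2 theta t)) / (2 theta).
With theta = 7, sigma = 5/4, x_0 = -4/3:
  E[X_t] = -4/3 * exp(-7 t) = -4*exp(-7*t)/3
  Var(X_t) = (5/4)^2 * (1 - exp(-2*7 t)) / (2 * 7) = 25/224 - 25*exp(-14*t)/224.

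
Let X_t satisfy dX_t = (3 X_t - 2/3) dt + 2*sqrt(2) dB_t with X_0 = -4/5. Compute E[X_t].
E[X_t] = 2/9 - 46*exp(3*t)/45

Taking expectations and using E[dB_t] = 0, the mean m(t) = E[X_t] satisfies the ODE m'(t) = a m(t) + b with m(0) = x_0. With a = 3, b = -2/3, x_0 = -4/5, the solution is
  m(t) = x_0 * exp(a t) + (b/a) * (exp(a t) - 1)
       = (-4/5) * exp(3 t) + ((-2/3)/3) * (exp(3 t) - 1)
       = 2/9 - 46*exp(3*t)/45.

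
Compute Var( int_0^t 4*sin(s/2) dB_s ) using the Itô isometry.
Var = 8*t - 8*sin(t)

The Itô integral of a deterministic integrand f(s) has mean 0 because each increment f(s) * (B_{s+ds} - B_s) has mean 0. By the Itô isometry:
  Var( int_0^t f(s) dB_s ) = E[ (int_0^t f(s) dB_s)^2 ] = int_0^t f(s)^2 ds.
Here f(s) = 4*sin(s/2), so f(s)^2 = 16*sin(s/2)^2. Integrate:
  int_0^t (16*sin(s/2)^2) ds = 8*t - 8*sin(t).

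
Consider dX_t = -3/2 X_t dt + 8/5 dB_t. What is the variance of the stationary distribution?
lim Var(X_t) = 64/75

The OU SDE dX = -theta X dt + sigma dB admits the integrating factor exp(theta t): d(exp(theta t) X_t) = sigma exp(theta t) dB_t. Integrating from 0 to t gives X_t = x_0 * exp(-theta t) + sigma * int_0^t exp(-theta (t-s)) dB_s for any initial x_0. The Itô integral has variance (by the Itô isometry) sigma^2 * int_0^t exp(-2 theta (t - s)) ds = sigma^2 * (1 - exp(-2 theta t)) / (2 theta), independent of x_0.
With theta = 3/2, sigma = 8/5:
  Var(X_t) = (8/5)^2 * (1 - exp(-2*3/2 t)) / (2 * 3/2) = 64/75 - 64*exp(-3*t)/75.
As t -> infinity, exp(-2*3/2 t) -> 0, so the stationary variance is sigma^2 / (2 theta) = 64/75.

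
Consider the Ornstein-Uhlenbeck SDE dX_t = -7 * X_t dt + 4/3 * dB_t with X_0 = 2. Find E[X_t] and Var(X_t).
E[X_t] = 2*exp(-7*t); Var(X_t) = 8/63 - 8*exp(-14*t)/63

The OU SDE dX = -theta X dt + sigma dB admits the integrating factor exp(theta t): d(exp(theta t) X_t) = sigma exp(theta t) dB_t. Integrating from 0 to t:
  X_t = x_0 * exp(-theta t) + sigma * int_0^t exp(-theta (t-s)) dB_s.
The Itô integral has mean 0 and (by the Itô isometry) variance sigma^2 * int_0^t exp(-2 theta (t - s)) ds = sigma^2 * (1 - exp(-2 theta t)) / (2 theta).
With theta = 7, sigma = 4/3, x_0 = 2:
  E[X_t] = 2 * exp(-7 t) = 2*exp(-7*t)
  Var(X_t) = (4/3)^2 * (1 - exp(-2*7 t)) / (2 * 7) = 8/63 - 8*exp(-14*t)/63.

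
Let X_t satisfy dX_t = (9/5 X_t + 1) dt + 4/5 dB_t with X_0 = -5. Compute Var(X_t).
Var(X_t) = 8*exp(18*t/5)/45 - 8/45

The variance V(t) = Var(X_t) satisfies V'(t) = 2 a V(t) + c^2 with V(0) = 0 (drift coefficient is linear in X, diffusion is constant). With a = 9/5, c = 4/5, the solution is
  V(t) = (c^2 / (2 a)) * (exp(2 a t) - 1)
       = ((4/5)^2 / (2*(9/5))) * (exp((18/5) t) - 1)
       = 8*exp(18*t/5)/45 - 8/45.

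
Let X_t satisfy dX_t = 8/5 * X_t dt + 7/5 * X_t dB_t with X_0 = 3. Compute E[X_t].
E[X_t] = 3*exp(8*t/5)

For GBM dX = mu X dt + sigma X dB with X_0 = x_0, apply Itô to Y = log X: dY = (mu - sigma^2/2) dt + sigma dB, so Y_t = log(x_0) + (mu - sigma^2/2) t + sigma B_t and hence X_t = x_0 * exp((mu - sigma^2/2) t + sigma B_t).
With mu = 8/5, sigma = 7/5, x_0 = 3, this gives:
  X_t = 3 * exp((31/50) * t + (7/5) * B_t).
Since sigma*B_t ~ Normal(0, sigma^2 t), E[exp(sigma*B_t)] = exp(sigma^2 t / 2); so E[X_t] = x_0 * exp((mu - sigma^2/2) t) * exp(sigma^2 t / 2) = x_0 * exp(mu t) = 3*exp(8*t/5).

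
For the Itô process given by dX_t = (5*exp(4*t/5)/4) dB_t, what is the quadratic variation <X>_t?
<X>_t = 125*exp(8*t/5)/128 - 125/128

For an Itô process dX_t = a(t) dt + b(t) dB_t, the quadratic variation is <X>_t = int_0^t b(s)^2 ds (the drift term does not contribute). Here b(s) = 5*exp(4*s/5)/4, so
  b(s)^2 = 25*exp(8*s/5)/16.
Integrating from 0 to t:
  <X>_t = int_0^t (25*exp(8*s/5)/16) ds = 125*exp(8*t/5)/128 - 125/128.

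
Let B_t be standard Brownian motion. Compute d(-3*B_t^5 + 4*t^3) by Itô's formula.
d(-3*B_t^5 + 4*t^3) = (-30*B_t^3 + 12*t^2) dt + (-15*B_t^4) dB_t

Itô's formula for f(t, x): d f(t, B_t) = (f_t + (1/2) f_xx) dt + f_x dB_t. Compute partials of f(t, x) = 4*t^3 - 3*x^5:
  f_t(t,x)  = 12*t^2
  f_x(t,x)  = -15*x^4
  f_xx(t,x) = -60*x^3
Assemble drift = f_t + (1/2) f_xx = 12*t^2 - 30*x^3 and diffusion = f_x = -15*x^4. Substituting x = B_t:
  d(-3*B_t^5 + 4*t^3) = (-30*B_t^3 + 12*t^2) dt + (-15*B_t^4) dB_t.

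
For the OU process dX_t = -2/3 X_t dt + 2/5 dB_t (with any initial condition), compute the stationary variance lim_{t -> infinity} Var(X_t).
lim Var(X_t) = 3/25

The OU SDE dX = -theta X dt + sigma dB admits the integrating factor exp(theta t): d(exp(theta t) X_t) = sigma exp(theta t) dB_t. Integrating from 0 to t gives X_t = x_0 * exp(-theta t) + sigma * int_0^t exp(-theta (t-s)) dB_s for any initial x_0. The Itô integral has variance (by the Itô isometry) sigma^2 * int_0^t exp(-2 theta (t - s)) ds = sigma^2 * (1 - exp(-2 theta t)) / (2 theta), independent of x_0.
With theta = 2/3, sigma = 2/5:
  Var(X_t) = (2/5)^2 * (1 - exp(-2*2/3 t)) / (2 * 2/3) = 3/25 - 3*exp(-4*t/3)/25.
As t -> infinity, exp(-2*2/3 t) -> 0, so the stationary variance is sigma^2 / (2 theta) = 3/25.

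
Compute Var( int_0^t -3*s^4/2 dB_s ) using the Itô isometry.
Var = t^9/4

The Itô integral of a deterministic integrand f(s) has mean 0 because each increment f(s) * (B_{s+ds} - B_s) has mean 0. By the Itô isometry:
  Var( int_0^t f(s) dB_s ) = E[ (int_0^t f(s) dB_s)^2 ] = int_0^t f(s)^2 ds.
Here f(s) = -3*s^4/2, so f(s)^2 = 9*s^8/4. Integrate:
  int_0^t (9*s^8/4) ds = t^9/4.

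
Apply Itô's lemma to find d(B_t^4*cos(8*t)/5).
d(B_t^4*cos(8*t)/5) = (2*B_t^2*(-4*B_t^2*sin(8*t) + 3*cos(8*t))/5) dt + (4*B_t^3*cos(8*t)/5) dB_t

Itô's formula for f(t, x): d f(t, B_t) = (f_t + (1/2) f_xx) dt + f_x dB_t. Compute partials of f(t, x) = x^4*cos(8*t)/5:
  f_t(t,x)  = -8*x^4*sin(8*t)/5
  f_x(t,x)  = 4*x^3*cos(8*t)/5
  f_xx(t,x) = 12*x^2*cos(8*t)/5
Assemble drift = f_t + (1/2) f_xx = 2*x^2*(-4*x^2*sin(8*t) + 3*cos(8*t))/5 and diffusion = f_x = 4*x^3*cos(8*t)/5. Substituting x = B_t:
  d(B_t^4*cos(8*t)/5) = (2*B_t^2*(-4*B_t^2*sin(8*t) + 3*cos(8*t))/5) dt + (4*B_t^3*cos(8*t)/5) dB_t.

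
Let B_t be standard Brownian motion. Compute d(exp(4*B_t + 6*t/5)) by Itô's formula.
d(exp(4*B_t + 6*t/5)) = (46*exp(4*B_t + 6*t/5)/5) dt + (4*exp(4*B_t + 6*t/5)) dB_t

Itô's formula for f(t, x): d f(t, B_t) = (f_t + (1/2) f_xx) dt + f_x dB_t. Compute partials of f(t, x) = exp(6*t/5 + 4*x):
  f_t(t,x)  = 6*exp(6*t/5 + 4*x)/5
  f_x(t,x)  = 4*exp(6*t/5 + 4*x)
  f_xx(t,x) = 16*exp(6*t/5 + 4*x)
Assemble drift = f_t + (1/2) f_xx = 46*exp(6*t/5 + 4*x)/5 and diffusion = f_x = 4*exp(6*t/5 + 4*x). Substituting x = B_t:
  d(exp(4*B_t + 6*t/5)) = (46*exp(4*B_t + 6*t/5)/5) dt + (4*exp(4*B_t + 6*t/5)) dB_t.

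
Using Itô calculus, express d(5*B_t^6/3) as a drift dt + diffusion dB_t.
d(5*B_t^6/3) = (25*B_t^4) dt + (10*B_t^5) dB_t

Itô's formula for f(B_t) gives d f(B_t) = f'(B_t) dB_t + (1/2) f''(B_t) dt. Compute derivatives of f(x) = 5*x^6/3:
  f'(x)  = 10*x^5
  f''(x) = 50*x^4
Substitute x = B_t and multiply the f'' term by 1/2:
  drift     = (1/2) * (50*x^4) evaluated at B_t = 25*B_t^4
  diffusion = (10*x^5) evaluated at B_t = 10*B_t^5
Therefore d(5*B_t^6/3) = (25*B_t^4) dt + (10*B_t^5) dB_t.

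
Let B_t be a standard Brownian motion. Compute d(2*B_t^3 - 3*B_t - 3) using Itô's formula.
d(2*B_t^3 - 3*B_t - 3) = (6*B_t) dt + (6*B_t^2 - 3) dB_t

Itô's formula for f(B_t) gives d f(B_t) = f'(B_t) dB_t + (1/2) f''(B_t) dt. Compute derivatives of f(x) = 2*x^3 - 3*x - 3:
  f'(x)  = 6*x^2 - 3
  f''(x) = 12*x
Substitute x = B_t and multiply the f'' term by 1/2:
  drift     = (1/2) * (12*x) evaluated at B_t = 6*B_t
  diffusion = (6*x^2 - 3) evaluated at B_t = 6*B_t^2 - 3
Therefore d(2*B_t^3 - 3*B_t - 3) = (6*B_t) dt + (6*B_t^2 - 3) dB_t.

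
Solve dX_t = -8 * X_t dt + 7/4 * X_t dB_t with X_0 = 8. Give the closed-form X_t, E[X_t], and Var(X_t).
X_t = 8 * exp((-305/32) t + (7/4) B_t); E[X_t] = 8*exp(-8*t); Var(X_t) = (64*exp(49*t/16) - 64)*exp(-16*t)

For GBM dX = mu X dt + sigma X dB with X_0 = x_0, apply Itô to Y = log X: dY = (mu - sigma^2/2) dt + sigma dB, so Y_t = log(x_0) + (mu - sigma^2/2) t + sigma B_t and hence X_t = x_0 * exp((mu - sigma^2/2) t + sigma B_t).
With mu = -8, sigma = 7/4, x_0 = 8, this gives:
  X_t = 8 * exp((-305/32) * t + (7/4) * B_t).
Since sigma*B_t ~ Normal(0, sigma^2 t), E[exp(sigma*B_t)] = exp(sigma^2 t / 2); so E[X_t] = x_0 * exp((mu - sigma^2/2) t) * exp(sigma^2 t / 2) = x_0 * exp(mu t) = 8*exp(-8*t).
Var(X_t) = E[X_t^2] - (E[X_t])^2 = x_0^2 * exp(2 mu t) * (exp(sigma^2 t) - 1) = (64*exp(49*t/16) - 64)*exp(-16*t).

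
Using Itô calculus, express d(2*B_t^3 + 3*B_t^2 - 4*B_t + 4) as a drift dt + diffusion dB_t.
d(2*B_t^3 + 3*B_t^2 - 4*B_t + 4) = (6*B_t + 3) dt + (6*B_t^2 + 6*B_t - 4) dB_t

Itô's formula for f(B_t) gives d f(B_t) = f'(B_t) dB_t + (1/2) f''(B_t) dt. Compute derivatives of f(x) = 2*x^3 + 3*x^2 - 4*x + 4:
  f'(x)  = 6*x^2 + 6*x - 4
  f''(x) = 12*x + 6
Substitute x = B_t and multiply the f'' term by 1/2:
  drift     = (1/2) * (12*x + 6) evaluated at B_t = 6*B_t + 3
  diffusion = (6*x^2 + 6*x - 4) evaluated at B_t = 6*B_t^2 + 6*B_t - 4
Therefore d(2*B_t^3 + 3*B_t^2 - 4*B_t + 4) = (6*B_t + 3) dt + (6*B_t^2 + 6*B_t - 4) dB_t.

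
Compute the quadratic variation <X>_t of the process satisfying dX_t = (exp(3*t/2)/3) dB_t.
<X>_t = exp(3*t)/27 - 1/27

For an Itô process dX_t = a(t) dt + b(t) dB_t, the quadratic variation is <X>_t = int_0^t b(s)^2 ds (the drift term does not contribute). Here b(s) = exp(3*s/2)/3, so
  b(s)^2 = exp(3*s)/9.
Integrating from 0 to t:
  <X>_t = int_0^t (exp(3*s)/9) ds = exp(3*t)/27 - 1/27.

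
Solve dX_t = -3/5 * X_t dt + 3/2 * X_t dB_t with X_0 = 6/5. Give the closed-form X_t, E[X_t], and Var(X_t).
X_t = 6/5 * exp((-69/40) t + (3/2) B_t); E[X_t] = 6*exp(-3*t/5)/5; Var(X_t) = (36*exp(9*t/4) - 36)*exp(-6*t/5)/25

For GBM dX = mu X dt + sigma X dB with X_0 = x_0, apply Itô to Y = log X: dY = (mu - sigma^2/2) dt + sigma dB, so Y_t = log(x_0) + (mu - sigma^2/2) t + sigma B_t and hence X_t = x_0 * exp((mu - sigma^2/2) t + sigma B_t).
With mu = -3/5, sigma = 3/2, x_0 = 6/5, this gives:
  X_t = 6/5 * exp((-69/40) * t + (3/2) * B_t).
Since sigma*B_t ~ Normal(0, sigma^2 t), E[exp(sigma*B_t)] = exp(sigma^2 t / 2); so E[X_t] = x_0 * exp((mu - sigma^2/2) t) * exp(sigma^2 t / 2) = x_0 * exp(mu t) = 6*exp(-3*t/5)/5.
Var(X_t) = E[X_t^2] - (E[X_t])^2 = x_0^2 * exp(2 mu t) * (exp(sigma^2 t) - 1) = (36*exp(9*t/4) - 36)*exp(-6*t/5)/25.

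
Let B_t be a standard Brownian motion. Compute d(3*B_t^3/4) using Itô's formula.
d(3*B_t^3/4) = (9*B_t/4) dt + (9*B_t^2/4) dB_t

Itô's formula for f(B_t) gives d f(B_t) = f'(B_t) dB_t + (1/2) f''(B_t) dt. Compute derivatives of f(x) = 3*x^3/4:
  f'(x)  = 9*x^2/4
  f''(x) = 9*x/2
Substitute x = B_t and multiply the f'' term by 1/2:
  drift     = (1/2) * (9*x/2) evaluated at B_t = 9*B_t/4
  diffusion = (9*x^2/4) evaluated at B_t = 9*B_t^2/4
Therefore d(3*B_t^3/4) = (9*B_t/4) dt + (9*B_t^2/4) dB_t.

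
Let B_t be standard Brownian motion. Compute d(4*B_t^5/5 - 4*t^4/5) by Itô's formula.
d(4*B_t^5/5 - 4*t^4/5) = (8*B_t^3 - 16*t^3/5) dt + (4*B_t^4) dB_t

Itô's formula for f(t, x): d f(t, B_t) = (f_t + (1/2) f_xx) dt + f_x dB_t. Compute partials of f(t, x) = -4*t^4/5 + 4*x^5/5:
  f_t(t,x)  = -16*t^3/5
  f_x(t,x)  = 4*x^4
  f_xx(t,x) = 16*x^3
Assemble drift = f_t + (1/2) f_xx = -16*t^3/5 + 8*x^3 and diffusion = f_x = 4*x^4. Substituting x = B_t:
  d(4*B_t^5/5 - 4*t^4/5) = (8*B_t^3 - 16*t^3/5) dt + (4*B_t^4) dB_t.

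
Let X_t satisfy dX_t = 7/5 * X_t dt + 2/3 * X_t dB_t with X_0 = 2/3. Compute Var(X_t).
Var(X_t) = 4*(exp(4*t/9) - 1)*exp(14*t/5)/9

For GBM dX = mu X dt + sigma X dB with X_0 = x_0, apply Itô to Y = log X: dY = (mu - sigma^2/2) dt + sigma dB, so Y_t = log(x_0) + (mu - sigma^2/2) t + sigma B_t and hence X_t = x_0 * exp((mu - sigma^2/2) t + sigma B_t).
With mu = 7/5, sigma = 2/3, x_0 = 2/3, this gives:
  X_t = 2/3 * exp((53/45) * t + (2/3) * B_t).
Since sigma*B_t ~ Normal(0, sigma^2 t), E[exp(sigma*B_t)] = exp(sigma^2 t / 2); so E[X_t] = x_0 * exp((mu - sigma^2/2) t) * exp(sigma^2 t / 2) = x_0 * exp(mu t) = 2*exp(7*t/5)/3.
Var(X_t) = E[X_t^2] - (E[X_t])^2 = x_0^2 * exp(2 mu t) * (exp(sigma^2 t) - 1) = 4*(exp(4*t/9) - 1)*exp(14*t/5)/9.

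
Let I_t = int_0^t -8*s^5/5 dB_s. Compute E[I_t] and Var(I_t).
E[I_t] = 0; Var(I_t) = 64*t^11/275

The Itô integral of a deterministic integrand f(s) has mean 0 because each increment f(s) * (B_{s+ds} - B_s) has mean 0. By the Itô isometry:
  Var( int_0^t f(s) dB_s ) = E[ (int_0^t f(s) dB_s)^2 ] = int_0^t f(s)^2 ds.
Here f(s) = -8*s^5/5, so f(s)^2 = 64*s^10/25. Integrate:
  int_0^t (64*s^10/25) ds = 64*t^11/275.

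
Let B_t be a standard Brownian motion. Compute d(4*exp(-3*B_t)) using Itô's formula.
d(4*exp(-3*B_t)) = (18*exp(-3*B_t)) dt + (-12*exp(-3*B_t)) dB_t

Itô's formula for f(B_t) gives d f(B_t) = f'(B_t) dB_t + (1/2) f''(B_t) dt. Compute derivatives of f(x) = 4*exp(-3*x):
  f'(x)  = -12*exp(-3*x)
  f''(x) = 36*exp(-3*x)
Substitute x = B_t and multiply the f'' term by 1/2:
  drift     = (1/2) * (36*exp(-3*x)) evaluated at B_t = 18*exp(-3*B_t)
  diffusion = (-12*exp(-3*x)) evaluated at B_t = -12*exp(-3*B_t)
Therefore d(4*exp(-3*B_t)) = (18*exp(-3*B_t)) dt + (-12*exp(-3*B_t)) dB_t.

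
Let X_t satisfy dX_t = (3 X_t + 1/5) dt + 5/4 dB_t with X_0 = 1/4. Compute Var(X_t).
Var(X_t) = 25*exp(6*t)/96 - 25/96

The variance V(t) = Var(X_t) satisfies V'(t) = 2 a V(t) + c^2 with V(0) = 0 (drift coefficient is linear in X, diffusion is constant). With a = 3, c = 5/4, the solution is
  V(t) = (c^2 / (2 a)) * (exp(2 a t) - 1)
       = ((5/4)^2 / (2*3)) * (exp(6 t) - 1)
       = 25*exp(6*t)/96 - 25/96.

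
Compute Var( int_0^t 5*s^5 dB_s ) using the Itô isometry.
Var = 25*t^11/11

The Itô integral of a deterministic integrand f(s) has mean 0 because each increment f(s) * (B_{s+ds} - B_s) has mean 0. By the Itô isometry:
  Var( int_0^t f(s) dB_s ) = E[ (int_0^t f(s) dB_s)^2 ] = int_0^t f(s)^2 ds.
Here f(s) = 5*s^5, so f(s)^2 = 25*s^10. Integrate:
  int_0^t (25*s^10) ds = 25*t^11/11.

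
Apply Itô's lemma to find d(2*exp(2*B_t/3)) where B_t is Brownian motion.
d(2*exp(2*B_t/3)) = (4*exp(2*B_t/3)/9) dt + (4*exp(2*B_t/3)/3) dB_t

Itô's formula for f(B_t) gives d f(B_t) = f'(B_t) dB_t + (1/2) f''(B_t) dt. Compute derivatives of f(x) = 2*exp(2*x/3):
  f'(x)  = 4*exp(2*x/3)/3
  f''(x) = 8*exp(2*x/3)/9
Substitute x = B_t and multiply the f'' term by 1/2:
  drift     = (1/2) * (8*exp(2*x/3)/9) evaluated at B_t = 4*exp(2*B_t/3)/9
  diffusion = (4*exp(2*x/3)/3) evaluated at B_t = 4*exp(2*B_t/3)/3
Therefore d(2*exp(2*B_t/3)) = (4*exp(2*B_t/3)/9) dt + (4*exp(2*B_t/3)/3) dB_t.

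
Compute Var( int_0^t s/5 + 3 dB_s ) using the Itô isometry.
Var = t*(t^2 + 45*t + 675)/75

The Itô integral of a deterministic integrand f(s) has mean 0 because each increment f(s) * (B_{s+ds} - B_s) has mean 0. By the Itô isometry:
  Var( int_0^t f(s) dB_s ) = E[ (int_0^t f(s) dB_s)^2 ] = int_0^t f(s)^2 ds.
Here f(s) = s/5 + 3, so f(s)^2 = (s + 15)^2/25. Integrate:
  int_0^t ((s + 15)^2/25) ds = t*(t^2 + 45*t + 675)/75.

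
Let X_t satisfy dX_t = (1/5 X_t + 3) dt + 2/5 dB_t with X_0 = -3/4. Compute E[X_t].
E[X_t] = 57*exp(t/5)/4 - 15

Taking expectations and using E[dB_t] = 0, the mean m(t) = E[X_t] satisfies the ODE m'(t) = a m(t) + b with m(0) = x_0. With a = 1/5, b = 3, x_0 = -3/4, the solution is
  m(t) = x_0 * exp(a t) + (b/a) * (exp(a t) - 1)
       = (-3/4) * exp((1/5) t) + (3/(1/5)) * (exp((1/5) t) - 1)
       = 57*exp(t/5)/4 - 15.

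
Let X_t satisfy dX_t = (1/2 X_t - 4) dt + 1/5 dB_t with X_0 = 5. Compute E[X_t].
E[X_t] = 8 - 3*exp(t/2)

Taking expectations and using E[dB_t] = 0, the mean m(t) = E[X_t] satisfies the ODE m'(t) = a m(t) + b with m(0) = x_0. With a = 1/2, b = -4, x_0 = 5, the solution is
  m(t) = x_0 * exp(a t) + (b/a) * (exp(a t) - 1)
       = 5 * exp((1/2) t) + ((-4)/(1/2)) * (exp((1/2) t) - 1)
       = 8 - 3*exp(t/2).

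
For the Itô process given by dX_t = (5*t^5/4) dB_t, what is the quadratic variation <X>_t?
<X>_t = 25*t^11/176

For an Itô process dX_t = a(t) dt + b(t) dB_t, the quadratic variation is <X>_t = int_0^t b(s)^2 ds (the drift term does not contribute). Here b(s) = 5*s^5/4, so
  b(s)^2 = 25*s^10/16.
Integrating from 0 to t:
  <X>_t = int_0^t (25*s^10/16) ds = 25*t^11/176.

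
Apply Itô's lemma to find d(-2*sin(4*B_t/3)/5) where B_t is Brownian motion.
d(-2*sin(4*B_t/3)/5) = (16*sin(4*B_t/3)/45) dt + (-8*cos(4*B_t/3)/15) dB_t

Itô's formula for f(B_t) gives d f(B_t) = f'(B_t) dB_t + (1/2) f''(B_t) dt. Compute derivatives of f(x) = -2*sin(4*x/3)/5:
  f'(x)  = -8*cos(4*x/3)/15
  f''(x) = 32*sin(4*x/3)/45
Substitute x = B_t and multiply the f'' term by 1/2:
  drift     = (1/2) * (32*sin(4*x/3)/45) evaluated at B_t = 16*sin(4*B_t/3)/45
  diffusion = (-8*cos(4*x/3)/15) evaluated at B_t = -8*cos(4*B_t/3)/15
Therefore d(-2*sin(4*B_t/3)/5) = (16*sin(4*B_t/3)/45) dt + (-8*cos(4*B_t/3)/15) dB_t.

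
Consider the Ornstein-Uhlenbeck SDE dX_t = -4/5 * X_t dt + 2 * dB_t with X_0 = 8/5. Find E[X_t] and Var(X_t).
E[X_t] = 8*exp(-4*t/5)/5; Var(X_t) = 5/2 - 5*exp(-8*t/5)/2

The OU SDE dX = -theta X dt + sigma dB admits the integrating factor exp(theta t): d(exp(theta t) X_t) = sigma exp(theta t) dB_t. Integrating from 0 to t:
  X_t = x_0 * exp(-theta t) + sigma * int_0^t exp(-theta (t-s)) dB_s.
The Itô integral has mean 0 and (by the Itô isometry) variance sigma^2 * int_0^t exp(-2 theta (t - s)) ds = sigma^2 * (1 - exp(-2 theta t)) / (2 theta).
With theta = 4/5, sigma = 2, x_0 = 8/5:
  E[X_t] = 8/5 * exp(-4/5 t) = 8*exp(-4*t/5)/5
  Var(X_t) = (2)^2 * (1 - exp(-2*4/5 t)) / (2 * 4/5) = 5/2 - 5*exp(-8*t/5)/2.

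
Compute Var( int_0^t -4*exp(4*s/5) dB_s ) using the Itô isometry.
Var = 10*exp(8*t/5) - 10

The Itô integral of a deterministic integrand f(s) has mean 0 because each increment f(s) * (B_{s+ds} - B_s) has mean 0. By the Itô isometry:
  Var( int_0^t f(s) dB_s ) = E[ (int_0^t f(s) dB_s)^2 ] = int_0^t f(s)^2 ds.
Here f(s) = -4*exp(4*s/5), so f(s)^2 = 16*exp(8*s/5). Integrate:
  int_0^t (16*exp(8*s/5)) ds = 10*exp(8*t/5) - 10.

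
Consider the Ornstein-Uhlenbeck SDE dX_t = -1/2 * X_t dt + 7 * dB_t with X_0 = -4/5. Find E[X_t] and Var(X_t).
E[X_t] = -4*exp(-t/2)/5; Var(X_t) = 49 - 49*exp(-t)

The OU SDE dX = -theta X dt + sigma dB admits the integrating factor exp(theta t): d(exp(theta t) X_t) = sigma exp(theta t) dB_t. Integrating from 0 to t:
  X_t = x_0 * exp(-theta t) + sigma * int_0^t exp(-theta (t-s)) dB_s.
The Itô integral has mean 0 and (by the Itô isometry) variance sigma^2 * int_0^t exp(-2 theta (t - s)) ds = sigma^2 * (1 - exp(-2 theta t)) / (2 theta).
With theta = 1/2, sigma = 7, x_0 = -4/5:
  E[X_t] = -4/5 * exp(-1/2 t) = -4*exp(-t/2)/5
  Var(X_t) = (7)^2 * (1 - exp(-2*1/2 t)) / (2 * 1/2) = 49 - 49*exp(-t).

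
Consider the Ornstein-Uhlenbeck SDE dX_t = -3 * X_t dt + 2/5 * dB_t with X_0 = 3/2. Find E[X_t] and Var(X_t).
E[X_t] = 3*exp(-3*t)/2; Var(X_t) = 2/75 - 2*exp(-6*t)/75

The OU SDE dX = -theta X dt + sigma dB admits the integrating factor exp(theta t): d(exp(theta t) X_t) = sigma exp(theta t) dB_t. Integrating from 0 to t:
  X_t = x_0 * exp(-theta t) + sigma * int_0^t exp(-theta (t-s)) dB_s.
The Itô integral has mean 0 and (by the Itô isometry) variance sigma^2 * int_0^t exp(-2 theta (t - s)) ds = sigma^2 * (1 - exp(-2 theta t)) / (2 theta).
With theta = 3, sigma = 2/5, x_0 = 3/2:
  E[X_t] = 3/2 * exp(-3 t) = 3*exp(-3*t)/2
  Var(X_t) = (2/5)^2 * (1 - exp(-2*3 t)) / (2 * 3) = 2/75 - 2*exp(-6*t)/75.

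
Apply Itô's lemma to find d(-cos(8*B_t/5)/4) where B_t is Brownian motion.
d(-cos(8*B_t/5)/4) = (8*cos(8*B_t/5)/25) dt + (2*sin(8*B_t/5)/5) dB_t

Itô's formula for f(B_t) gives d f(B_t) = f'(B_t) dB_t + (1/2) f''(B_t) dt. Compute derivatives of f(x) = -cos(8*x/5)/4:
  f'(x)  = 2*sin(8*x/5)/5
  f''(x) = 16*cos(8*x/5)/25
Substitute x = B_t and multiply the f'' term by 1/2:
  drift     = (1/2) * (16*cos(8*x/5)/25) evaluated at B_t = 8*cos(8*B_t/5)/25
  diffusion = (2*sin(8*x/5)/5) evaluated at B_t = 2*sin(8*B_t/5)/5
Therefore d(-cos(8*B_t/5)/4) = (8*cos(8*B_t/5)/25) dt + (2*sin(8*B_t/5)/5) dB_t.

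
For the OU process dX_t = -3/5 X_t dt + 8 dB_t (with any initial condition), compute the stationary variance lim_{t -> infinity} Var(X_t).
lim Var(X_t) = 160/3

The OU SDE dX = -theta X dt + sigma dB admits the integrating factor exp(theta t): d(exp(theta t) X_t) = sigma exp(theta t) dB_t. Integrating from 0 to t gives X_t = x_0 * exp(-theta t) + sigma * int_0^t exp(-theta (t-s)) dB_s for any initial x_0. The Itô integral has variance (by the Itô isometry) sigma^2 * int_0^t exp(-2 theta (t - s)) ds = sigma^2 * (1 - exp(-2 theta t)) / (2 theta), independent of x_0.
With theta = 3/5, sigma = 8:
  Var(X_t) = (8)^2 * (1 - exp(-2*3/5 t)) / (2 * 3/5) = 160/3 - 160*exp(-6*t/5)/3.
As t -> infinity, exp(-2*3/5 t) -> 0, so the stationary variance is sigma^2 / (2 theta) = 160/3.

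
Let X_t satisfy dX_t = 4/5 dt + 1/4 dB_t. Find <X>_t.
<X>_t = t/16

For an Itô process dX_t = a(t) dt + b(t) dB_t, the quadratic variation is <X>_t = int_0^t b(s)^2 ds (the drift term does not contribute). Here b(s) = 1/4, so
  b(s)^2 = 1/16.
Integrating from 0 to t:
  <X>_t = int_0^t (1/16) ds = t/16.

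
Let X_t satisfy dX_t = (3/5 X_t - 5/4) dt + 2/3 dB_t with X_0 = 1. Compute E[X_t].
E[X_t] = 25/12 - 13*exp(3*t/5)/12

Taking expectations and using E[dB_t] = 0, the mean m(t) = E[X_t] satisfies the ODE m'(t) = a m(t) + b with m(0) = x_0. With a = 3/5, b = -5/4, x_0 = 1, the solution is
  m(t) = x_0 * exp(a t) + (b/a) * (exp(a t) - 1)
       = 1 * exp((3/5) t) + ((-5/4)/(3/5)) * (exp((3/5) t) - 1)
       = 25/12 - 13*exp(3*t/5)/12.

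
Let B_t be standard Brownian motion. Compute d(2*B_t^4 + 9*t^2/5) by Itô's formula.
d(2*B_t^4 + 9*t^2/5) = (12*B_t^2 + 18*t/5) dt + (8*B_t^3) dB_t

Itô's formula for f(t, x): d f(t, B_t) = (f_t + (1/2) f_xx) dt + f_x dB_t. Compute partials of f(t, x) = 9*t^2/5 + 2*x^4:
  f_t(t,x)  = 18*t/5
  f_x(t,x)  = 8*x^3
  f_xx(t,x) = 24*x^2
Assemble drift = f_t + (1/2) f_xx = 18*t/5 + 12*x^2 and diffusion = f_x = 8*x^3. Substituting x = B_t:
  d(2*B_t^4 + 9*t^2/5) = (12*B_t^2 + 18*t/5) dt + (8*B_t^3) dB_t.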